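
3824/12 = 318 + 2/3  =  318.67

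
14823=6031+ 8792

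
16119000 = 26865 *600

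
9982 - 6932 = 3050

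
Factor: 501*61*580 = 2^2*3^1*5^1*29^1*61^1*167^1 = 17725380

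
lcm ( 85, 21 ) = 1785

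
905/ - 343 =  - 905/343= - 2.64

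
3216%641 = 11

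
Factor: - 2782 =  - 2^1 *13^1*107^1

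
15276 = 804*19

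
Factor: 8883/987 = 9 =3^2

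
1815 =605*3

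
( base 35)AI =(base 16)170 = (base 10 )368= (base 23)G0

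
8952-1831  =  7121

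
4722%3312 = 1410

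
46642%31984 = 14658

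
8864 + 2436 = 11300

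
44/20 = 11/5  =  2.20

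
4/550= 2/275  =  0.01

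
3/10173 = 1/3391 = 0.00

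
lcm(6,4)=12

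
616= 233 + 383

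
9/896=9/896 = 0.01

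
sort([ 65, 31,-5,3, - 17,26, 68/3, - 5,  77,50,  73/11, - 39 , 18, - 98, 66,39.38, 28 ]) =[ - 98, - 39,-17,- 5 , - 5, 3 , 73/11,  18,  68/3, 26, 28,31, 39.38,  50, 65,66, 77] 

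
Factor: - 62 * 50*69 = -213900  =  - 2^2*3^1*5^2*23^1*31^1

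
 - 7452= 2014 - 9466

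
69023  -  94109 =- 25086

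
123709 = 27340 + 96369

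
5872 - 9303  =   - 3431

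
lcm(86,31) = 2666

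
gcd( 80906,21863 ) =1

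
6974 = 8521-1547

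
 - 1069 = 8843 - 9912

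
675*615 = 415125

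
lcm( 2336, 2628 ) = 21024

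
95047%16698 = 11557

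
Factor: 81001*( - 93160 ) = - 7546053160 = - 2^3*5^1*17^1*  137^1*81001^1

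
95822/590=47911/295 = 162.41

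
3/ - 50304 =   -  1+16767/16768 = - 0.00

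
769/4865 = 769/4865 = 0.16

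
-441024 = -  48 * 9188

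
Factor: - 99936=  - 2^5*3^2*347^1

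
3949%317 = 145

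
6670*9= 60030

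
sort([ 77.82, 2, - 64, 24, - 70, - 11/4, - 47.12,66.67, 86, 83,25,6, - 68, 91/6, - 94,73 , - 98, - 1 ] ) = [ - 98, - 94, - 70, - 68, - 64, -47.12,  -  11/4,  -  1,2,6, 91/6, 24,25,66.67 , 73, 77.82,83,  86 ] 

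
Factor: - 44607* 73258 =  - 3267819606=-2^1 *3^1*14869^1* 36629^1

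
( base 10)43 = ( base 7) 61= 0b101011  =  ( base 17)29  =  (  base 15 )2D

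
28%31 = 28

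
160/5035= 32/1007 = 0.03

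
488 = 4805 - 4317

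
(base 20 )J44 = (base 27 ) AEG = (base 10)7684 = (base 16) 1E04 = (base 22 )FJ6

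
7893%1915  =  233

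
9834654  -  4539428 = 5295226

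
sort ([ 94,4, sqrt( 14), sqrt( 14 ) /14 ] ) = [ sqrt( 14 )/14, sqrt( 14 ),4 , 94 ] 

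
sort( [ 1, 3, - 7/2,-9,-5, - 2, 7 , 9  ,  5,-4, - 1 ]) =[ - 9, - 5, - 4 ,  -  7/2, - 2, - 1,  1,3, 5,7, 9]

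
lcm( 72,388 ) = 6984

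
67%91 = 67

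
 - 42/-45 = 14/15 = 0.93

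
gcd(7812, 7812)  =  7812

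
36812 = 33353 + 3459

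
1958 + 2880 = 4838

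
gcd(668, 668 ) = 668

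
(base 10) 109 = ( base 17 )67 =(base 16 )6D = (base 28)3P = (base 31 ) 3G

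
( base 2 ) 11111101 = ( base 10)253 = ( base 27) 9a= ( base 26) 9j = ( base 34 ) 7F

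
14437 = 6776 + 7661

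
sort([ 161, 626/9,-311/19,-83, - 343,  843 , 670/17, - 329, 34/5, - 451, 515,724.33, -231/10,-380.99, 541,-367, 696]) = [  -  451, - 380.99  , - 367 , - 343, - 329, - 83, - 231/10,-311/19, 34/5, 670/17, 626/9, 161, 515, 541, 696,724.33,843 ] 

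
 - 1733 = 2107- 3840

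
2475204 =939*2636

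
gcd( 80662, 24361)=1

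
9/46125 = 1/5125 = 0.00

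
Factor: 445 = 5^1*89^1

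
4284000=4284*1000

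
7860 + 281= 8141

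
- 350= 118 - 468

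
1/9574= 1/9574 = 0.00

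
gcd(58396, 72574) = 2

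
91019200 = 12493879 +78525321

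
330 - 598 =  - 268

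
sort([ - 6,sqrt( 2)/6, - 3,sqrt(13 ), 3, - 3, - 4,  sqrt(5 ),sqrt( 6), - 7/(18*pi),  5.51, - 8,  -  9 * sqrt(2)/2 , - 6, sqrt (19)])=[ - 8, - 9*sqrt( 2) /2,-6, - 6 ,-4, - 3,-3 ,- 7/(18 * pi), sqrt( 2)/6,sqrt(5 ),  sqrt(  6),3 , sqrt(13) , sqrt(19 ), 5.51]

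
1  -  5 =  - 4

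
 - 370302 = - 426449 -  - 56147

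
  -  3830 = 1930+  - 5760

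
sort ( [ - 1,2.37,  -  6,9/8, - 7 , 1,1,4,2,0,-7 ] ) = [  -  7, - 7, - 6, - 1, 0,1,  1,9/8,2,2.37,4]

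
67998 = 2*33999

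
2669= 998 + 1671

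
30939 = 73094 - 42155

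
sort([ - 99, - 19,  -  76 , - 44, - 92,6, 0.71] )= [ - 99, - 92, - 76, - 44, - 19,0.71,6]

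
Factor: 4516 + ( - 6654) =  - 2^1*1069^1=- 2138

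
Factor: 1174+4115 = 3^1*41^1*43^1 = 5289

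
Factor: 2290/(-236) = - 1145/118 = -2^( - 1 )*5^1*59^(  -  1)*229^1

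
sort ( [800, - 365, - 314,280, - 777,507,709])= [ - 777, - 365,- 314,280,507 , 709 , 800]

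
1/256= 1/256  =  0.00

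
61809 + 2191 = 64000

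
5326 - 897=4429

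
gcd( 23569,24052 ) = 7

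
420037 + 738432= 1158469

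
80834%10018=690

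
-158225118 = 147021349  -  305246467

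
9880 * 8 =79040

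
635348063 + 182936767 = 818284830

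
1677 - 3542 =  - 1865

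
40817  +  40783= 81600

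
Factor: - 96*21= -2^5 * 3^2*7^1  =  -2016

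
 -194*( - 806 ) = 156364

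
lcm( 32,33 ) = 1056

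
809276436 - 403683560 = 405592876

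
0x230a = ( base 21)K73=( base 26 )D70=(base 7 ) 35103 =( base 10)8970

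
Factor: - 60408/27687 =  - 24/11 = - 2^3*3^1 * 11^( - 1)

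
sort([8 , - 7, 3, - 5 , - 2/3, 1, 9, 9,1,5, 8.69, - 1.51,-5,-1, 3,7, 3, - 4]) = [ - 7, - 5, - 5, - 4, -1.51,-1 , - 2/3, 1 , 1,3, 3, 3, 5, 7, 8, 8.69, 9,9] 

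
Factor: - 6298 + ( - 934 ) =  - 2^6*113^1 = - 7232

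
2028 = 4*507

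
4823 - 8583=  - 3760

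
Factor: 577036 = 2^2*144259^1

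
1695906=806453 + 889453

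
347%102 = 41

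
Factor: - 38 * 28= - 1064 = -2^3*7^1*19^1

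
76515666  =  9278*8247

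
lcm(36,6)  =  36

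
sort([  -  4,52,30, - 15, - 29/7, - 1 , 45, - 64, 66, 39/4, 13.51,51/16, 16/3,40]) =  [- 64, - 15 , - 29/7,-4, -1,51/16 , 16/3,39/4,13.51,30,40,45,  52, 66 ] 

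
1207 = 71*17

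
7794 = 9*866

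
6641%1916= 893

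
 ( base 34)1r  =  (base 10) 61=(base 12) 51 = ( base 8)75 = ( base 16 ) 3D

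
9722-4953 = 4769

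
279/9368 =279/9368 = 0.03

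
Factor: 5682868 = 2^2 * 1420717^1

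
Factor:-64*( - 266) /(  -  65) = -2^7*5^( - 1 )*7^1*13^ (-1)*19^1  =  - 17024/65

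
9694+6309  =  16003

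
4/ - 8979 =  - 4/8979 = - 0.00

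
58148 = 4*14537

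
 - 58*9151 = -530758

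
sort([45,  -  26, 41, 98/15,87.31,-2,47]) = [ - 26 , - 2, 98/15, 41, 45,47,87.31]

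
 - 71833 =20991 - 92824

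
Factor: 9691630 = 2^1*5^1*13^1*74551^1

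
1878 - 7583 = - 5705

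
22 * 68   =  1496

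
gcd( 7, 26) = 1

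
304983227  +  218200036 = 523183263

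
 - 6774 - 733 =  - 7507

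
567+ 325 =892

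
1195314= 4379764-3184450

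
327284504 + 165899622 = 493184126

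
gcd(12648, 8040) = 24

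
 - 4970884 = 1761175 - 6732059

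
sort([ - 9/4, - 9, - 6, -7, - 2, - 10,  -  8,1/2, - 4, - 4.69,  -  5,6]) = [ - 10, - 9, - 8, - 7 ,-6,- 5, - 4.69, - 4, - 9/4, - 2, 1/2, 6 ] 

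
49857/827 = 60  +  237/827=60.29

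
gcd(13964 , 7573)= 1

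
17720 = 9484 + 8236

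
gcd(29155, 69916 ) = 7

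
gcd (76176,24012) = 828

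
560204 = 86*6514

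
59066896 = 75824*779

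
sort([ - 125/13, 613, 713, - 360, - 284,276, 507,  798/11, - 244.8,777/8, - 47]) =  [ - 360, - 284, - 244.8,  -  47 , - 125/13,798/11,  777/8,  276,507,613, 713] 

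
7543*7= 52801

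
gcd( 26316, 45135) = 153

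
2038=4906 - 2868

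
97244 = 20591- - 76653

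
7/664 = 7/664 = 0.01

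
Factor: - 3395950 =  -2^1*5^2*23^1*2953^1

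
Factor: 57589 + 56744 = 3^1*23^1*1657^1 = 114333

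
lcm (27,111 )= 999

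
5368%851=262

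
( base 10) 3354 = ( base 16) d1a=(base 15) ed9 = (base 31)3F6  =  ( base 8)6432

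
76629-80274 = -3645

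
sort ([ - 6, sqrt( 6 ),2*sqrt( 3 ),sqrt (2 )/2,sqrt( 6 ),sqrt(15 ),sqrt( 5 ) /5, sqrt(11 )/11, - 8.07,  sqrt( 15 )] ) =[ - 8.07,-6, sqrt ( 11 )/11,sqrt( 5 )/5, sqrt(2)/2, sqrt(6),sqrt(6) , 2*sqrt( 3 ),sqrt (15 ), sqrt( 15)] 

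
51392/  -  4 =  - 12848 + 0/1 = - 12848.00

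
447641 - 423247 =24394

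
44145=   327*135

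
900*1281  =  1152900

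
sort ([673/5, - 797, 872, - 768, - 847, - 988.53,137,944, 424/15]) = [ - 988.53, - 847,-797, - 768, 424/15,673/5,137,872,  944]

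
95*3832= 364040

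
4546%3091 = 1455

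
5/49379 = 5/49379 = 0.00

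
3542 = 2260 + 1282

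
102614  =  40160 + 62454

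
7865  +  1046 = 8911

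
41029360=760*53986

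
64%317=64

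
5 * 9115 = 45575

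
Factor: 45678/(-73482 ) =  - 23/37 =-23^1*37^(-1)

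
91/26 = 3+1/2 = 3.50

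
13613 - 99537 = -85924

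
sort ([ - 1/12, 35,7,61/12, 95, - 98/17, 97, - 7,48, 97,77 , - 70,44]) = [ - 70,-7, - 98/17,  -  1/12, 61/12,7,35,44,  48,77,95,97,97 ]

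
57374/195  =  57374/195 = 294.23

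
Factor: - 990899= -7^1*13^1 * 10889^1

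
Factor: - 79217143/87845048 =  - 2^( - 3 )*1607^( - 1)*3313^1*6833^ ( - 1)*23911^1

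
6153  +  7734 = 13887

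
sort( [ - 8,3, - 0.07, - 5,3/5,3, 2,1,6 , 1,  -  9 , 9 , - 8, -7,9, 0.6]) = [- 9,  -  8, - 8,-7, - 5 , - 0.07, 0.6, 3/5, 1,1, 2, 3,3, 6, 9, 9]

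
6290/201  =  6290/201 = 31.29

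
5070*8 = 40560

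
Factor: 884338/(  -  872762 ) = -442169/436381=-7^1*11^( - 1) * 13^1*43^1*113^1*39671^( - 1 )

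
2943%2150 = 793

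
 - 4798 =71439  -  76237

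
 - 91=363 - 454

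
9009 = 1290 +7719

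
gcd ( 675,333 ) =9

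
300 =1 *300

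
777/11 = 777/11 = 70.64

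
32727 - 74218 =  - 41491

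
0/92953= 0 = 0.00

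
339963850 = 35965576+303998274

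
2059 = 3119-1060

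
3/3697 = 3/3697 = 0.00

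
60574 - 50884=9690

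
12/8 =1 + 1/2 = 1.50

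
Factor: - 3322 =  - 2^1 * 11^1*151^1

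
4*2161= 8644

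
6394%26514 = 6394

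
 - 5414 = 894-6308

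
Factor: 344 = 2^3*43^1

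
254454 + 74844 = 329298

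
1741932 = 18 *96774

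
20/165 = 4/33 = 0.12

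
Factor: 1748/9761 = 2^2*19^1*23^1*43^(  -  1 )*227^(-1)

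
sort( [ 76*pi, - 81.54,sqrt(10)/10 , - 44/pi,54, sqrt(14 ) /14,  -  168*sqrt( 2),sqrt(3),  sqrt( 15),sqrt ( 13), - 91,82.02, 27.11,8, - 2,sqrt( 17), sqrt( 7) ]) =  [-168*sqrt( 2), - 91 ,- 81.54, - 44/pi, - 2,sqrt(14)/14, sqrt(10)/10 , sqrt( 3 ),sqrt(7), sqrt(13), sqrt( 15),sqrt(17 ), 8,27.11,54,82.02,76*pi]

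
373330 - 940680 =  - 567350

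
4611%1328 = 627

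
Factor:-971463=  - 3^1 * 79^1*4099^1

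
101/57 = 1 + 44/57= 1.77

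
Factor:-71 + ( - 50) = -11^2 = - 121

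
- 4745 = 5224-9969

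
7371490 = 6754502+616988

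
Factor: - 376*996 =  - 2^5*3^1*47^1*83^1= -374496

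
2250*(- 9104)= -20484000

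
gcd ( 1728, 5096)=8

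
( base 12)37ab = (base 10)6323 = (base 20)FG3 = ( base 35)55N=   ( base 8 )14263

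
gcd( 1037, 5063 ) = 61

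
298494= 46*6489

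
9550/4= 4775/2 = 2387.50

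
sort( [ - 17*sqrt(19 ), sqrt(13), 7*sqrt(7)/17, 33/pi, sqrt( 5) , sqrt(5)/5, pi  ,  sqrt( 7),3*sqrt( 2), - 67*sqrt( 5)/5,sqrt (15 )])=[-17*sqrt( 19 ), - 67*sqrt (5)/5,sqrt( 5) /5, 7*sqrt( 7)/17, sqrt ( 5),sqrt( 7), pi,sqrt( 13 ),sqrt( 15), 3*sqrt ( 2 ), 33/pi ]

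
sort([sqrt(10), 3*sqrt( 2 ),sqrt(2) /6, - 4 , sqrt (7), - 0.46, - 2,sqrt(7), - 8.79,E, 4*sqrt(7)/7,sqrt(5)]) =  [ - 8.79,-4, - 2, - 0.46,sqrt( 2)/6,4*sqrt(7)/7,sqrt(5),sqrt( 7),sqrt(  7),E, sqrt( 10 ),3*sqrt(2)] 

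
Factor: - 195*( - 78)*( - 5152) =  - 78361920 =-2^6*3^2*5^1*7^1*13^2 * 23^1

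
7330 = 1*7330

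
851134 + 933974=1785108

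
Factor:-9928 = - 2^3*17^1*73^1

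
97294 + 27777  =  125071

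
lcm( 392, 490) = 1960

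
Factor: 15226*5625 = 85646250=2^1*3^2* 5^4*23^1*331^1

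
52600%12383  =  3068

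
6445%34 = 19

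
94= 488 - 394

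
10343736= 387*26728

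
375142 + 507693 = 882835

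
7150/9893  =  550/761 = 0.72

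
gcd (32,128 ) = 32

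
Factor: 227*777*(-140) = -2^2*3^1 *5^1*7^2*37^1*227^1 = - 24693060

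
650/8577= 650/8577=0.08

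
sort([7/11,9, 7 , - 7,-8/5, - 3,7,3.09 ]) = [ - 7, - 3, - 8/5,7/11,3.09, 7,7, 9]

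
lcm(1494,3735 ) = 7470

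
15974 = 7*2282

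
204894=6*34149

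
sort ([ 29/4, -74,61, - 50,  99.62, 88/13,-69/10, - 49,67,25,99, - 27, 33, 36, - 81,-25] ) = [- 81,-74, - 50, - 49, -27,-25, - 69/10, 88/13, 29/4, 25,33 , 36 , 61,67, 99, 99.62 ] 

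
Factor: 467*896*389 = 2^7*7^1*389^1*467^1=162770048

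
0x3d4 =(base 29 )14N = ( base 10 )980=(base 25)1E5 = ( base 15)455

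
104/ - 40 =-3+2/5= - 2.60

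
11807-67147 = -55340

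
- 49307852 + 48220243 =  - 1087609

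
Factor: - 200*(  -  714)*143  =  2^4* 3^1*5^2*7^1 * 11^1 * 13^1 *17^1 = 20420400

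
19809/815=24 + 249/815= 24.31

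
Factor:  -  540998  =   - 2^1*223^1*1213^1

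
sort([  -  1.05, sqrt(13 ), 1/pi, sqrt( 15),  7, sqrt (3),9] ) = [ - 1.05,  1/pi, sqrt ( 3 ),sqrt( 13),sqrt( 15 ) , 7,9 ] 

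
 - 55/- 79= 55/79 = 0.70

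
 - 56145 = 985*( - 57)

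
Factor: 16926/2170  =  3^1*5^( - 1 ) * 13^1 = 39/5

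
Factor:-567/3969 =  - 1/7  =  - 7^ ( - 1 ) 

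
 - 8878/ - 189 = 46+ 184/189= 46.97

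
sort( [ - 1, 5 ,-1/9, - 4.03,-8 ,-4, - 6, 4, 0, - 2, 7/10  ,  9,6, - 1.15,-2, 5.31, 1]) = [ - 8, - 6,-4.03,-4,- 2,-2, - 1.15, - 1,-1/9,0 , 7/10, 1,4,5,5.31, 6, 9] 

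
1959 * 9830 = 19256970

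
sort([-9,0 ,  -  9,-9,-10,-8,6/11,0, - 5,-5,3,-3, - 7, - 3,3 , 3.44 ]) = [ - 10,-9, - 9 ,-9, - 8,-7,  -  5,-5,-3, - 3 , 0, 0,6/11, 3,3,3.44 ] 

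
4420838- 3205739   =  1215099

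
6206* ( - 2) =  - 12412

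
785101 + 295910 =1081011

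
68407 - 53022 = 15385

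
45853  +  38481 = 84334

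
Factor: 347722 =2^1 * 173861^1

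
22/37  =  22/37 =0.59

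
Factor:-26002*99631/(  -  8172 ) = 1295302631/4086 = 2^( - 1)*3^( - 2)*7^1*  43^1* 227^ (  -  1 )*331^1*13001^1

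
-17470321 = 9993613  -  27463934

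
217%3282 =217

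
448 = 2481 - 2033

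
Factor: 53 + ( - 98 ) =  - 45= -3^2*5^1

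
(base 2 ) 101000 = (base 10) 40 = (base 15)2A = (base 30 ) 1a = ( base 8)50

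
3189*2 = 6378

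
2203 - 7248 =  - 5045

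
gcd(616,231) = 77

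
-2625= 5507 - 8132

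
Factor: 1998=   2^1*3^3 * 37^1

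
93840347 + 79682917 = 173523264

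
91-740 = -649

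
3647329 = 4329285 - 681956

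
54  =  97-43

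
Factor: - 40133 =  - 67^1*599^1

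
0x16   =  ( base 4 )112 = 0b10110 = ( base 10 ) 22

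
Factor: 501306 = 2^1 *3^1*13^1* 6427^1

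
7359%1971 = 1446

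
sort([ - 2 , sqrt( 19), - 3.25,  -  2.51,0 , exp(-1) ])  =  [- 3.25, - 2.51,  -  2,0, exp(  -  1),  sqrt (19 )]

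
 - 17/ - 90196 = 17/90196 = 0.00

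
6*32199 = 193194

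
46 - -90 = 136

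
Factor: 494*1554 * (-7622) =-5851226472 = -2^3*3^1*7^1*13^1 * 19^1*37^2* 103^1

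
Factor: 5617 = 41^1*137^1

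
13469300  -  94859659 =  - 81390359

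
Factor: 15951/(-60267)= - 5317/20089=- 13^1*409^1 * 20089^(-1) 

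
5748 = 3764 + 1984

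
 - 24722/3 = -24722/3=-8240.67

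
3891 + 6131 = 10022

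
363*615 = 223245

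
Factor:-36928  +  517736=480808= 2^3*60101^1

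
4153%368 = 105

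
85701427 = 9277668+76423759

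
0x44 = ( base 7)125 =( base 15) 48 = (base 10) 68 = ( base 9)75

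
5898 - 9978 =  - 4080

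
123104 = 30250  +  92854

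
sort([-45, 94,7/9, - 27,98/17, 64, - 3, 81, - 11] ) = [ - 45, - 27,-11, - 3, 7/9, 98/17, 64,81 , 94] 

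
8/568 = 1/71 = 0.01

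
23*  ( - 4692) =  - 107916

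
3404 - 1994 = 1410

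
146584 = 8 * 18323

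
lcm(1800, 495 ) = 19800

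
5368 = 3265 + 2103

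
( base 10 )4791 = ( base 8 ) 11267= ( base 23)917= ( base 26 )727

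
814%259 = 37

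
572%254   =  64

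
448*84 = 37632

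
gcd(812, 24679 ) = 29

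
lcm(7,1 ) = 7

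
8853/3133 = 2 + 199/241 = 2.83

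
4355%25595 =4355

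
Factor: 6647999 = 337^1*19727^1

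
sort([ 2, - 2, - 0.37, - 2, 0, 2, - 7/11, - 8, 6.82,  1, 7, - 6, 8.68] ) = [ - 8, - 6, - 2, - 2,-7/11 ,  -  0.37,0,1,2,2, 6.82,7,8.68 ]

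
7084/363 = 644/33 = 19.52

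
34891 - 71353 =- 36462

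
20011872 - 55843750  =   - 35831878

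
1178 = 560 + 618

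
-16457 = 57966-74423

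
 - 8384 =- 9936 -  - 1552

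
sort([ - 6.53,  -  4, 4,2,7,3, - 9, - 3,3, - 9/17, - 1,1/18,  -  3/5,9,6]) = [ - 9,- 6.53, - 4 , -3,-1, - 3/5,-9/17,  1/18,2,3,3,4, 6,7 , 9]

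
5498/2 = 2749 = 2749.00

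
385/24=385/24=16.04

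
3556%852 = 148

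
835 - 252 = 583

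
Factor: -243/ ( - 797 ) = 3^5*797^( - 1 ) 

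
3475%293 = 252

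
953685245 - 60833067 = 892852178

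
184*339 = 62376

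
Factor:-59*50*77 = - 2^1*5^2*7^1*11^1*59^1 = - 227150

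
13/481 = 1/37= 0.03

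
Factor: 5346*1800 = 9622800 = 2^4*3^7*5^2*11^1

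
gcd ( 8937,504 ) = 9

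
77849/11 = 77849/11   =  7077.18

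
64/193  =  64/193  =  0.33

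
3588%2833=755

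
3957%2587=1370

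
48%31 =17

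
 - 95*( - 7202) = 684190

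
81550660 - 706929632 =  - 625378972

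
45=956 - 911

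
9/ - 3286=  - 9/3286 =- 0.00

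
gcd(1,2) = 1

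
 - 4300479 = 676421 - 4976900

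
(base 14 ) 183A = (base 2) 1000100001100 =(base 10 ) 4364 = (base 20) AI4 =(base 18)D88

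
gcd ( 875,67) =1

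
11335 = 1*11335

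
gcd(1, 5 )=1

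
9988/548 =2497/137 = 18.23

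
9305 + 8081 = 17386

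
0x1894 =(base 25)A1H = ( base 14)2416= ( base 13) 2B30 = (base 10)6292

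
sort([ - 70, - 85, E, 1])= [ - 85, - 70, 1,E ] 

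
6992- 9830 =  - 2838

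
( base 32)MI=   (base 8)1322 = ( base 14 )398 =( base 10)722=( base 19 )200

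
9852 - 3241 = 6611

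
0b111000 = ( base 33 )1N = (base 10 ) 56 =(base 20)2G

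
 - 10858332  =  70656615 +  - 81514947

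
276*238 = 65688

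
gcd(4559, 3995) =47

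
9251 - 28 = 9223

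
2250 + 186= 2436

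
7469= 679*11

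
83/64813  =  83/64813 =0.00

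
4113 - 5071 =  - 958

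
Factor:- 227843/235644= - 847/876  =  -2^ ( - 2) *3^( - 1)*7^1 * 11^2* 73^(-1)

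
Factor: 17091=3^4 * 211^1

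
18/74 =9/37 =0.24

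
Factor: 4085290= 2^1*5^1* 11^1*37139^1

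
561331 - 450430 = 110901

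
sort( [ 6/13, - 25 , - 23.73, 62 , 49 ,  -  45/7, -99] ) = [-99, - 25, - 23.73,-45/7 , 6/13, 49,62 ]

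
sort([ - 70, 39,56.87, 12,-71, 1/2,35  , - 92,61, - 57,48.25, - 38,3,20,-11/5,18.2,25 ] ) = [-92,- 71, - 70,-57, - 38,-11/5, 1/2, 3,12,18.2,20, 25,35,39,48.25, 56.87, 61 ] 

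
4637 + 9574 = 14211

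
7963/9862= 7963/9862 = 0.81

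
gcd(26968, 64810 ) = 2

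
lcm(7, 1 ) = 7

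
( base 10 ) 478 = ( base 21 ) 11g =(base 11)3A5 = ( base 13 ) 2aa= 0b111011110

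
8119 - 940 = 7179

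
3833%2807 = 1026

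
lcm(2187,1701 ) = 15309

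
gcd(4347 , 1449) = 1449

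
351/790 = 351/790 = 0.44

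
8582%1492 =1122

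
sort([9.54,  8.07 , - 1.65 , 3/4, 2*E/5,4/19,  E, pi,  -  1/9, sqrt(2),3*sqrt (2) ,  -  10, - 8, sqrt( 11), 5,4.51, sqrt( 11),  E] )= [-10, - 8 ,- 1.65, - 1/9,4/19, 3/4,2*E/5, sqrt (2),E,  E,pi,sqrt(11),sqrt( 11), 3*sqrt(2), 4.51,5,  8.07, 9.54 ] 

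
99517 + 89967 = 189484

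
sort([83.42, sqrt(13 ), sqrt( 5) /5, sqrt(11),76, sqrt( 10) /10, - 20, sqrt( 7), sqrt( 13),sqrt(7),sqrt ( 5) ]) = [-20, sqrt (10)/10, sqrt ( 5 )/5,sqrt( 5), sqrt ( 7), sqrt( 7) , sqrt( 11),  sqrt( 13),sqrt( 13 ) , 76, 83.42 ] 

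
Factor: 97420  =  2^2*5^1 *4871^1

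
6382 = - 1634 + 8016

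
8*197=1576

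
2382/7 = 2382/7  =  340.29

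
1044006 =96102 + 947904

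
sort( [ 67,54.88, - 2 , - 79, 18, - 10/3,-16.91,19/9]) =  [ - 79,-16.91 , - 10/3,  -  2,19/9,18,54.88, 67] 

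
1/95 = 1/95  =  0.01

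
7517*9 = 67653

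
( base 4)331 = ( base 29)23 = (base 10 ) 61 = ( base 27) 27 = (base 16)3d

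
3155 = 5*631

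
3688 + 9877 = 13565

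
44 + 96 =140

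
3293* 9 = 29637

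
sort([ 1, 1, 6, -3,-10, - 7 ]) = [ - 10, - 7 , - 3,  1, 1, 6] 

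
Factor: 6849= 3^2*761^1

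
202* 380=76760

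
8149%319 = 174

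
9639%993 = 702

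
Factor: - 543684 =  - 2^2*3^1*45307^1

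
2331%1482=849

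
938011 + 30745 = 968756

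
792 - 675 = 117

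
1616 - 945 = 671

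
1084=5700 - 4616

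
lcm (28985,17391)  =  86955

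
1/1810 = 1/1810 = 0.00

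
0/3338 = 0 = 0.00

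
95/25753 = 95/25753 = 0.00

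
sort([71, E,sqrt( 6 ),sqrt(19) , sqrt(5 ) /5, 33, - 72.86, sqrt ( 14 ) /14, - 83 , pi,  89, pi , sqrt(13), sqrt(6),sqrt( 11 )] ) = [ - 83, - 72.86, sqrt( 14)/14,sqrt (5)/5,  sqrt( 6) , sqrt ( 6 ) , E,  pi, pi,sqrt ( 11),sqrt( 13 ),sqrt( 19) , 33, 71, 89 ] 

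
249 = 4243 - 3994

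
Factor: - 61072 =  - 2^4* 11^1*347^1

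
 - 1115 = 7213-8328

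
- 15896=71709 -87605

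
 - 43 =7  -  50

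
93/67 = 1 + 26/67 = 1.39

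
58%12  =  10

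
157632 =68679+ 88953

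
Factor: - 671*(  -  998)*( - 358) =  - 239737564 = - 2^2*11^1*61^1*179^1*499^1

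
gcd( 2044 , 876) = 292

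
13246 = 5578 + 7668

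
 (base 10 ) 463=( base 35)d8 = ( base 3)122011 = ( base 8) 717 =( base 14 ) 251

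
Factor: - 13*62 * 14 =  - 11284 = - 2^2 * 7^1*13^1*31^1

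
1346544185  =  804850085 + 541694100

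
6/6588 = 1/1098 =0.00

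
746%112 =74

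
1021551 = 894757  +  126794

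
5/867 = 5/867  =  0.01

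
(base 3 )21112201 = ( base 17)1209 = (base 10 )5500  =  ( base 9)7481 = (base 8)12574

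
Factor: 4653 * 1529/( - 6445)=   -  7114437/6445 = - 3^2*5^( - 1)*11^2*47^1*139^1*1289^(-1) 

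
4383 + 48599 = 52982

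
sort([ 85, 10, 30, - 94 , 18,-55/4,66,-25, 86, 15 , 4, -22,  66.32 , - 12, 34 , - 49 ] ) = [ - 94,-49, - 25 , - 22 ,-55/4, - 12,4,10, 15,18,30 , 34 , 66,66.32,85,86 ]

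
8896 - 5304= 3592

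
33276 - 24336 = 8940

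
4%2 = 0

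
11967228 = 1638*7306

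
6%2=0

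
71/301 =71/301 = 0.24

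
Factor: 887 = 887^1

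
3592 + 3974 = 7566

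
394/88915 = 394/88915 = 0.00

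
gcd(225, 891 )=9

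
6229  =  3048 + 3181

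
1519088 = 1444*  1052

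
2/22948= 1/11474 = 0.00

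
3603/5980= 3603/5980  =  0.60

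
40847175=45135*905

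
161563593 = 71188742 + 90374851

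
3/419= 3/419 = 0.01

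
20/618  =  10/309 = 0.03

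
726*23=16698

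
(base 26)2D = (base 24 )2h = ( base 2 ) 1000001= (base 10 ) 65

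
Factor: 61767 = 3^2*6863^1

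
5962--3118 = 9080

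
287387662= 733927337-446539675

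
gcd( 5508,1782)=162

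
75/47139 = 25/15713 = 0.00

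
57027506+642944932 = 699972438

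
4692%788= 752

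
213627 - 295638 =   -  82011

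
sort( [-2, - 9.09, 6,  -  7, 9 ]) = [-9.09, - 7, - 2, 6, 9 ] 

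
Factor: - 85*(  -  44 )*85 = 317900 = 2^2*5^2*11^1*17^2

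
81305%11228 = 2709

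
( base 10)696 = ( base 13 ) 417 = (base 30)n6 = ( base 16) 2b8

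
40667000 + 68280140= 108947140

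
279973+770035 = 1050008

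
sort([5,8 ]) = [5,8]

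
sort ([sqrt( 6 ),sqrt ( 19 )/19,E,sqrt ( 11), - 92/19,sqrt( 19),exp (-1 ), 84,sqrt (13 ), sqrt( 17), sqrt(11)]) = [  -  92/19, sqrt( 19)/19,exp (  -  1),sqrt (6),E,sqrt( 11),sqrt(11), sqrt( 13),  sqrt( 17),sqrt( 19),  84 ]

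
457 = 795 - 338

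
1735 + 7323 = 9058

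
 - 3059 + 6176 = 3117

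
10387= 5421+4966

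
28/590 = 14/295 = 0.05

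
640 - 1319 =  - 679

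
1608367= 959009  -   - 649358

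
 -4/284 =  - 1/71 = -  0.01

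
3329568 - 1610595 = 1718973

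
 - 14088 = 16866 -30954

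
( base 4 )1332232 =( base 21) I84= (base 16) 1FAE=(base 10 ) 8110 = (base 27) B3A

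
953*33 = 31449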